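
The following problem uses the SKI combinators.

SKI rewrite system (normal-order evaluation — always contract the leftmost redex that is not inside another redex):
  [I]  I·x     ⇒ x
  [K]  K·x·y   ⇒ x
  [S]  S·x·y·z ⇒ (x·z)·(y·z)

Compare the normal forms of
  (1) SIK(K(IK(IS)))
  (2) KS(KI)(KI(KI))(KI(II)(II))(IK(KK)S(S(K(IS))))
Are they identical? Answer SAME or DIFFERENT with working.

Answer: DIFFERENT — A ⇓ KS, B ⇓ KK

Derivation:
Term A:
  start: SIK(K(IK(IS)))
  [1] I(K(IK(IS)))(K(K(IK(IS))))
  [2] K(IK(IS))(K(K(IK(IS))))
  [3] IK(IS)
  [4] K(IS)
  [5] KS

Term B:
  start: KS(KI)(KI(KI))(KI(II)(II))(IK(KK)S(S(K(IS))))
  [1] S(KI(KI))(KI(II)(II))(IK(KK)S(S(K(IS))))
  [2] KI(KI)(IK(KK)S(S(K(IS))))(KI(II)(II)(IK(KK)S(S(K(IS)))))
  [3] I(IK(KK)S(S(K(IS))))(KI(II)(II)(IK(KK)S(S(K(IS)))))
  [4] IK(KK)S(S(K(IS)))(KI(II)(II)(IK(KK)S(S(K(IS)))))
  [5] K(KK)S(S(K(IS)))(KI(II)(II)(IK(KK)S(S(K(IS)))))
  [6] KK(S(K(IS)))(KI(II)(II)(IK(KK)S(S(K(IS)))))
  [7] K(KI(II)(II)(IK(KK)S(S(K(IS)))))
  [8] K(I(II)(IK(KK)S(S(K(IS)))))
  [9] K(II(IK(KK)S(S(K(IS)))))
  [10] K(I(IK(KK)S(S(K(IS)))))
  [11] K(IK(KK)S(S(K(IS))))
  [12] K(K(KK)S(S(K(IS))))
  [13] K(KK(S(K(IS))))
  [14] KK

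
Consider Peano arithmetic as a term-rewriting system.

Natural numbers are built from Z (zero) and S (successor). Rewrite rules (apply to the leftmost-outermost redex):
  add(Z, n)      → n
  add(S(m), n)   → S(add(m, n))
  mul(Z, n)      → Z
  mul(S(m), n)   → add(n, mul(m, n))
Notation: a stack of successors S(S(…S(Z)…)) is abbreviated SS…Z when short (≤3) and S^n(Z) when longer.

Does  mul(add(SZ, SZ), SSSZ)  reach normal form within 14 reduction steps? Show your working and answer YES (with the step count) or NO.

Answer: YES — reaches normal form S^6(Z) in 13 ≤ 14 steps

Derivation:
  start: mul(add(SZ, SZ), SSSZ)
  →1  mul(S(add(Z, SZ)), SSSZ)
  →2  add(SSSZ, mul(add(Z, SZ), SSSZ))
  →3  S(add(SSZ, mul(add(Z, SZ), SSSZ)))
  →4  S(S(add(SZ, mul(add(Z, SZ), SSSZ))))
  →5  S(S(S(add(Z, mul(add(Z, SZ), SSSZ)))))
  →6  S(S(S(mul(add(Z, SZ), SSSZ))))
  →7  S(S(S(mul(SZ, SSSZ))))
  →8  S(S(S(add(SSSZ, mul(Z, SSSZ)))))
  →9  S(S(S(S(add(SSZ, mul(Z, SSSZ))))))
  →10  S(S(S(S(S(add(SZ, mul(Z, SSSZ)))))))
  →11  S(S(S(S(S(S(add(Z, mul(Z, SSSZ))))))))
  →12  S(S(S(S(S(S(mul(Z, SSSZ)))))))
  →13  S^6(Z)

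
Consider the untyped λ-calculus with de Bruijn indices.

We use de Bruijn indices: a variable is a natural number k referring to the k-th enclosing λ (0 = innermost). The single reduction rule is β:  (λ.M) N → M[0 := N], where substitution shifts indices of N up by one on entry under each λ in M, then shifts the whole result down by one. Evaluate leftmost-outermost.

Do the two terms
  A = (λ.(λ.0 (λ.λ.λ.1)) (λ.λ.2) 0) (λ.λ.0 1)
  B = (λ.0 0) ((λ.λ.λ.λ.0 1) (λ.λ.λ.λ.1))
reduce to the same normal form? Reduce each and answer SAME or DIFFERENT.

Term A:
  start: (λ.(λ.0 (λ.λ.λ.1)) (λ.λ.2) 0) (λ.λ.0 1)
  step 1: (λ.0 (λ.λ.λ.1)) (λ.λ.λ.λ.0 1) (λ.λ.0 1)
  step 2: (λ.λ.λ.λ.0 1) (λ.λ.λ.1) (λ.λ.0 1)
  step 3: (λ.λ.λ.0 1) (λ.λ.0 1)
  step 4: λ.λ.0 1

Term B:
  start: (λ.0 0) ((λ.λ.λ.λ.0 1) (λ.λ.λ.λ.1))
  step 1: (λ.λ.λ.λ.0 1) (λ.λ.λ.λ.1) ((λ.λ.λ.λ.0 1) (λ.λ.λ.λ.1))
  step 2: (λ.λ.λ.0 1) ((λ.λ.λ.λ.0 1) (λ.λ.λ.λ.1))
  step 3: λ.λ.0 1

Answer: SAME — A ⇓ λ.λ.0 1, B ⇓ λ.λ.0 1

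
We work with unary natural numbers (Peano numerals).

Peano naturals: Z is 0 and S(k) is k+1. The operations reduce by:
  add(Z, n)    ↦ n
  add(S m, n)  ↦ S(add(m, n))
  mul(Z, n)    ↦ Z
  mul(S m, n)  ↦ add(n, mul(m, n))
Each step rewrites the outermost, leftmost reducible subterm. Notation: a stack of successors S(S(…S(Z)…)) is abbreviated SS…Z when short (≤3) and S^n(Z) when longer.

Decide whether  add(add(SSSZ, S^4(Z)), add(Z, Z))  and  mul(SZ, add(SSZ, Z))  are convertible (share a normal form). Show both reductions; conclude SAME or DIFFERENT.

Answer: DIFFERENT — A ⇓ S^7(Z), B ⇓ SSZ

Working:
Term A:
  start: add(add(SSSZ, S^4(Z)), add(Z, Z))
  step 1: add(S(add(SSZ, S^4(Z))), add(Z, Z))
  step 2: S(add(add(SSZ, S^4(Z)), add(Z, Z)))
  step 3: S(add(S(add(SZ, S^4(Z))), add(Z, Z)))
  step 4: S(S(add(add(SZ, S^4(Z)), add(Z, Z))))
  step 5: S(S(add(S(add(Z, S^4(Z))), add(Z, Z))))
  step 6: S(S(S(add(add(Z, S^4(Z)), add(Z, Z)))))
  step 7: S(S(S(add(S^4(Z), add(Z, Z)))))
  step 8: S(S(S(S(add(SSSZ, add(Z, Z))))))
  step 9: S(S(S(S(S(add(SSZ, add(Z, Z)))))))
  step 10: S(S(S(S(S(S(add(SZ, add(Z, Z))))))))
  step 11: S(S(S(S(S(S(S(add(Z, add(Z, Z)))))))))
  step 12: S(S(S(S(S(S(S(add(Z, Z))))))))
  step 13: S^7(Z)

Term B:
  start: mul(SZ, add(SSZ, Z))
  step 1: add(add(SSZ, Z), mul(Z, add(SSZ, Z)))
  step 2: add(S(add(SZ, Z)), mul(Z, add(SSZ, Z)))
  step 3: S(add(add(SZ, Z), mul(Z, add(SSZ, Z))))
  step 4: S(add(S(add(Z, Z)), mul(Z, add(SSZ, Z))))
  step 5: S(S(add(add(Z, Z), mul(Z, add(SSZ, Z)))))
  step 6: S(S(add(Z, mul(Z, add(SSZ, Z)))))
  step 7: S(S(mul(Z, add(SSZ, Z))))
  step 8: SSZ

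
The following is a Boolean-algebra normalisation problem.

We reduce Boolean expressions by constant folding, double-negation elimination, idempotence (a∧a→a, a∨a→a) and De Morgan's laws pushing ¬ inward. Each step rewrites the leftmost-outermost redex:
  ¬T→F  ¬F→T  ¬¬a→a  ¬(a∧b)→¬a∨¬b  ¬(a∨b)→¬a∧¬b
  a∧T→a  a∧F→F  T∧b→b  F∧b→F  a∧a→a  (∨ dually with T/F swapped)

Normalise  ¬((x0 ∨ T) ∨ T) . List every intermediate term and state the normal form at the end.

Answer: normal form = F  (in 5 steps)

Reduction:
  start: ¬((x0 ∨ T) ∨ T)
  →1  ¬(x0 ∨ T) ∧ ¬T
  →2  (¬x0 ∧ ¬T) ∧ ¬T
  →3  (¬x0 ∧ F) ∧ ¬T
  →4  F ∧ ¬T
  →5  F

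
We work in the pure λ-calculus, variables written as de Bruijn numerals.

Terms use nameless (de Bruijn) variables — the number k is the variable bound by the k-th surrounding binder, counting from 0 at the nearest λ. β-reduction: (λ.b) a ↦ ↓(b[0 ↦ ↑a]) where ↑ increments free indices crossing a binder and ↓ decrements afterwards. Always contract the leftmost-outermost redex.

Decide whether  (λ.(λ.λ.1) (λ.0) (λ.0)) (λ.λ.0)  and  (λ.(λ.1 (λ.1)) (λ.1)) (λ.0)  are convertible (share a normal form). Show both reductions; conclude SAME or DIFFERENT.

Answer: DIFFERENT — A ⇓ λ.0, B ⇓ λ.λ.λ.0

Working:
Term A:
  start: (λ.(λ.λ.1) (λ.0) (λ.0)) (λ.λ.0)
  step 1: (λ.λ.1) (λ.0) (λ.0)
  step 2: (λ.λ.0) (λ.0)
  step 3: λ.0

Term B:
  start: (λ.(λ.1 (λ.1)) (λ.1)) (λ.0)
  step 1: (λ.(λ.0) (λ.1)) (λ.λ.0)
  step 2: (λ.0) (λ.λ.λ.0)
  step 3: λ.λ.λ.0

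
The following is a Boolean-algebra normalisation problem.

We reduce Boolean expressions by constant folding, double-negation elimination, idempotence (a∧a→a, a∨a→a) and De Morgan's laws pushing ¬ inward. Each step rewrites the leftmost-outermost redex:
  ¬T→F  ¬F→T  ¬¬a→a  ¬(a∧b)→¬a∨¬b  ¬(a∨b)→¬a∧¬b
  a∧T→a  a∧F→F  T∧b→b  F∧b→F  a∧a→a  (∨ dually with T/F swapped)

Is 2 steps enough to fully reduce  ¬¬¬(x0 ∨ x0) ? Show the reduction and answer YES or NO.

  start: ¬¬¬(x0 ∨ x0)
  step 1: ¬(x0 ∨ x0)
  step 2: ¬x0 ∧ ¬x0

Answer: NO — after 2 steps the term is ¬x0 ∧ ¬x0, not yet normal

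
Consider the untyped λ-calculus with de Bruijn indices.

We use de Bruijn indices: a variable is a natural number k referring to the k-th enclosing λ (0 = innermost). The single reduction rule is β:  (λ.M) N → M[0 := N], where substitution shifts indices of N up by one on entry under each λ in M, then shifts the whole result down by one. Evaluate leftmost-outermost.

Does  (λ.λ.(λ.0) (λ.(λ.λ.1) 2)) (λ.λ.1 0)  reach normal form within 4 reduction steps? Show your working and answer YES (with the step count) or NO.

  start: (λ.λ.(λ.0) (λ.(λ.λ.1) 2)) (λ.λ.1 0)
  [1] λ.(λ.0) (λ.(λ.λ.1) (λ.λ.1 0))
  [2] λ.λ.(λ.λ.1) (λ.λ.1 0)
  [3] λ.λ.λ.λ.λ.1 0

Answer: YES — reaches normal form λ.λ.λ.λ.λ.1 0 in 3 ≤ 4 steps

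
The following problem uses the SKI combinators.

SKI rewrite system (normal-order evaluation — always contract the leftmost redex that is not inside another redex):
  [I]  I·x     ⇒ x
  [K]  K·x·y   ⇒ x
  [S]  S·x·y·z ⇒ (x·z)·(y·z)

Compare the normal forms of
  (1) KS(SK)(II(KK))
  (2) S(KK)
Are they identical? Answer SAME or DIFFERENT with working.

Answer: SAME — A ⇓ S(KK), B ⇓ S(KK)

Derivation:
Term A:
  start: KS(SK)(II(KK))
  step 1: S(II(KK))
  step 2: S(I(KK))
  step 3: S(KK)

Term B:
  start: S(KK)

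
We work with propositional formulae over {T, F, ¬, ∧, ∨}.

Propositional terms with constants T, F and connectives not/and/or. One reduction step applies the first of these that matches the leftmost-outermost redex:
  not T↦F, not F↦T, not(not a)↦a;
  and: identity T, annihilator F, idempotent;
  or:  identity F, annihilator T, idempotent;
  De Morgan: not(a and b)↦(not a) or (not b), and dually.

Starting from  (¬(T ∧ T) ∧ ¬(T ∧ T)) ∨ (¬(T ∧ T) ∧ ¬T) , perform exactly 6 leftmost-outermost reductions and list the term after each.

Answer: after 6 steps: (¬T ∨ ¬T) ∧ ¬T

Derivation:
  start: (¬(T ∧ T) ∧ ¬(T ∧ T)) ∨ (¬(T ∧ T) ∧ ¬T)
  [1] ¬(T ∧ T) ∨ (¬(T ∧ T) ∧ ¬T)
  [2] (¬T ∨ ¬T) ∨ (¬(T ∧ T) ∧ ¬T)
  [3] ¬T ∨ (¬(T ∧ T) ∧ ¬T)
  [4] F ∨ (¬(T ∧ T) ∧ ¬T)
  [5] ¬(T ∧ T) ∧ ¬T
  [6] (¬T ∨ ¬T) ∧ ¬T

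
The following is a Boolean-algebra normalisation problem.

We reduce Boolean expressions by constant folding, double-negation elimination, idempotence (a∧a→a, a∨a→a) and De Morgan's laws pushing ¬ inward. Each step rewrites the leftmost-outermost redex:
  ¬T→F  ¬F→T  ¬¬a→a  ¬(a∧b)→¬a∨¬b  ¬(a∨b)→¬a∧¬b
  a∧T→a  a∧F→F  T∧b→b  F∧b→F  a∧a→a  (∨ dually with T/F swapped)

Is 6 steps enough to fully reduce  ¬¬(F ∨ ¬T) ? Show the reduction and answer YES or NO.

  start: ¬¬(F ∨ ¬T)
  [1] F ∨ ¬T
  [2] ¬T
  [3] F

Answer: YES — reaches normal form F in 3 ≤ 6 steps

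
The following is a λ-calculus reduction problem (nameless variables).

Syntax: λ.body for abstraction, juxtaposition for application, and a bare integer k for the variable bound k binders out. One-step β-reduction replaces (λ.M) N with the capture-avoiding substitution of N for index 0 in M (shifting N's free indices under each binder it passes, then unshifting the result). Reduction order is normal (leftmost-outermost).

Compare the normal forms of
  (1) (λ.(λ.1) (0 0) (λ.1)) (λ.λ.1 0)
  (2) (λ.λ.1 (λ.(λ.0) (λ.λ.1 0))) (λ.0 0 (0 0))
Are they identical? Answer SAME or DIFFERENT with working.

Term A:
  start: (λ.(λ.1) (0 0) (λ.1)) (λ.λ.1 0)
  →1  (λ.λ.λ.1 0) ((λ.λ.1 0) (λ.λ.1 0)) (λ.λ.λ.1 0)
  →2  (λ.λ.1 0) (λ.λ.λ.1 0)
  →3  λ.(λ.λ.λ.1 0) 0
  →4  λ.λ.λ.1 0

Term B:
  start: (λ.λ.1 (λ.(λ.0) (λ.λ.1 0))) (λ.0 0 (0 0))
  →1  λ.(λ.0 0 (0 0)) (λ.(λ.0) (λ.λ.1 0))
  →2  λ.(λ.(λ.0) (λ.λ.1 0)) (λ.(λ.0) (λ.λ.1 0)) ((λ.(λ.0) (λ.λ.1 0)) (λ.(λ.0) (λ.λ.1 0)))
  →3  λ.(λ.0) (λ.λ.1 0) ((λ.(λ.0) (λ.λ.1 0)) (λ.(λ.0) (λ.λ.1 0)))
  →4  λ.(λ.λ.1 0) ((λ.(λ.0) (λ.λ.1 0)) (λ.(λ.0) (λ.λ.1 0)))
  →5  λ.λ.(λ.(λ.0) (λ.λ.1 0)) (λ.(λ.0) (λ.λ.1 0)) 0
  →6  λ.λ.(λ.0) (λ.λ.1 0) 0
  →7  λ.λ.(λ.λ.1 0) 0
  →8  λ.λ.λ.1 0

Answer: SAME — A ⇓ λ.λ.λ.1 0, B ⇓ λ.λ.λ.1 0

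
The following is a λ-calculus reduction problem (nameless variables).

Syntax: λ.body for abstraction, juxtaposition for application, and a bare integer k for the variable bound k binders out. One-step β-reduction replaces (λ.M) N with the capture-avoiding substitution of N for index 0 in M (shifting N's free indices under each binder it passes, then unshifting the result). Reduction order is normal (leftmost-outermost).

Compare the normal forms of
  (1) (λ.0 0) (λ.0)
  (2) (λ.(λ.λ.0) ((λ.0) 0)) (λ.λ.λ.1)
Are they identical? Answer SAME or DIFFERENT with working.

Answer: SAME — A ⇓ λ.0, B ⇓ λ.0

Derivation:
Term A:
  start: (λ.0 0) (λ.0)
  →1  (λ.0) (λ.0)
  →2  λ.0

Term B:
  start: (λ.(λ.λ.0) ((λ.0) 0)) (λ.λ.λ.1)
  →1  (λ.λ.0) ((λ.0) (λ.λ.λ.1))
  →2  λ.0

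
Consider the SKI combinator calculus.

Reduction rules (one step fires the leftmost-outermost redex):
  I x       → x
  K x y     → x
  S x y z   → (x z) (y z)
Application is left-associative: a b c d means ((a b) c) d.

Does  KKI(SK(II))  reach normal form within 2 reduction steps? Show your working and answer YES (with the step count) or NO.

  start: KKI(SK(II))
  step 1: K(SK(II))
  step 2: K(SKI)

Answer: YES — reaches normal form K(SKI) in 2 ≤ 2 steps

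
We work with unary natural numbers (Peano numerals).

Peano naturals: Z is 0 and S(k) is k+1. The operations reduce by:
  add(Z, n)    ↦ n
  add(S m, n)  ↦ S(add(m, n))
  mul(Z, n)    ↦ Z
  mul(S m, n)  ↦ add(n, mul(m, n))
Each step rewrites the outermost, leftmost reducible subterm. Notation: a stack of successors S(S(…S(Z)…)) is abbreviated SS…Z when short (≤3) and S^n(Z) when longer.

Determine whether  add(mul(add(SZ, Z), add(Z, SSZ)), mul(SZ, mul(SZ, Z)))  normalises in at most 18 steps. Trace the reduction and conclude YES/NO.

Answer: YES — reaches normal form SSZ in 17 ≤ 18 steps

Working:
  start: add(mul(add(SZ, Z), add(Z, SSZ)), mul(SZ, mul(SZ, Z)))
  step 1: add(mul(S(add(Z, Z)), add(Z, SSZ)), mul(SZ, mul(SZ, Z)))
  step 2: add(add(add(Z, SSZ), mul(add(Z, Z), add(Z, SSZ))), mul(SZ, mul(SZ, Z)))
  step 3: add(add(SSZ, mul(add(Z, Z), add(Z, SSZ))), mul(SZ, mul(SZ, Z)))
  step 4: add(S(add(SZ, mul(add(Z, Z), add(Z, SSZ)))), mul(SZ, mul(SZ, Z)))
  step 5: S(add(add(SZ, mul(add(Z, Z), add(Z, SSZ))), mul(SZ, mul(SZ, Z))))
  step 6: S(add(S(add(Z, mul(add(Z, Z), add(Z, SSZ)))), mul(SZ, mul(SZ, Z))))
  step 7: S(S(add(add(Z, mul(add(Z, Z), add(Z, SSZ))), mul(SZ, mul(SZ, Z)))))
  step 8: S(S(add(mul(add(Z, Z), add(Z, SSZ)), mul(SZ, mul(SZ, Z)))))
  step 9: S(S(add(mul(Z, add(Z, SSZ)), mul(SZ, mul(SZ, Z)))))
  step 10: S(S(add(Z, mul(SZ, mul(SZ, Z)))))
  step 11: S(S(mul(SZ, mul(SZ, Z))))
  step 12: S(S(add(mul(SZ, Z), mul(Z, mul(SZ, Z)))))
  step 13: S(S(add(add(Z, mul(Z, Z)), mul(Z, mul(SZ, Z)))))
  step 14: S(S(add(mul(Z, Z), mul(Z, mul(SZ, Z)))))
  step 15: S(S(add(Z, mul(Z, mul(SZ, Z)))))
  step 16: S(S(mul(Z, mul(SZ, Z))))
  step 17: SSZ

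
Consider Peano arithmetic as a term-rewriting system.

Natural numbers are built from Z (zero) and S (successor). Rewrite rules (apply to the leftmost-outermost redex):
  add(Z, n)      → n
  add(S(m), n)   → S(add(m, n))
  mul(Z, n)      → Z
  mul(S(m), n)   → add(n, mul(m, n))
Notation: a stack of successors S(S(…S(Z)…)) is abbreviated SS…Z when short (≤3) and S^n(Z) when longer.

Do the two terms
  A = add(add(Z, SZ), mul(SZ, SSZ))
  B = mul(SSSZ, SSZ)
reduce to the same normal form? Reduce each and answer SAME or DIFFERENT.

Answer: DIFFERENT — A ⇓ SSSZ, B ⇓ S^6(Z)

Working:
Term A:
  start: add(add(Z, SZ), mul(SZ, SSZ))
  step 1: add(SZ, mul(SZ, SSZ))
  step 2: S(add(Z, mul(SZ, SSZ)))
  step 3: S(mul(SZ, SSZ))
  step 4: S(add(SSZ, mul(Z, SSZ)))
  step 5: S(S(add(SZ, mul(Z, SSZ))))
  step 6: S(S(S(add(Z, mul(Z, SSZ)))))
  step 7: S(S(S(mul(Z, SSZ))))
  step 8: SSSZ

Term B:
  start: mul(SSSZ, SSZ)
  step 1: add(SSZ, mul(SSZ, SSZ))
  step 2: S(add(SZ, mul(SSZ, SSZ)))
  step 3: S(S(add(Z, mul(SSZ, SSZ))))
  step 4: S(S(mul(SSZ, SSZ)))
  step 5: S(S(add(SSZ, mul(SZ, SSZ))))
  step 6: S(S(S(add(SZ, mul(SZ, SSZ)))))
  step 7: S(S(S(S(add(Z, mul(SZ, SSZ))))))
  step 8: S(S(S(S(mul(SZ, SSZ)))))
  step 9: S(S(S(S(add(SSZ, mul(Z, SSZ))))))
  step 10: S(S(S(S(S(add(SZ, mul(Z, SSZ)))))))
  step 11: S(S(S(S(S(S(add(Z, mul(Z, SSZ))))))))
  step 12: S(S(S(S(S(S(mul(Z, SSZ)))))))
  step 13: S^6(Z)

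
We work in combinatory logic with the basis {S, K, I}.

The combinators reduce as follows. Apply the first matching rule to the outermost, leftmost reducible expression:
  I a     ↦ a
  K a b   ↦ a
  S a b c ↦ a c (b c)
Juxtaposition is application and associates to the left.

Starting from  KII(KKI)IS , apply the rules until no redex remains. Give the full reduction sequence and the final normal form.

  start: KII(KKI)IS
  →1  I(KKI)IS
  →2  KKIIS
  →3  KIS
  →4  I

Answer: normal form = I  (in 4 steps)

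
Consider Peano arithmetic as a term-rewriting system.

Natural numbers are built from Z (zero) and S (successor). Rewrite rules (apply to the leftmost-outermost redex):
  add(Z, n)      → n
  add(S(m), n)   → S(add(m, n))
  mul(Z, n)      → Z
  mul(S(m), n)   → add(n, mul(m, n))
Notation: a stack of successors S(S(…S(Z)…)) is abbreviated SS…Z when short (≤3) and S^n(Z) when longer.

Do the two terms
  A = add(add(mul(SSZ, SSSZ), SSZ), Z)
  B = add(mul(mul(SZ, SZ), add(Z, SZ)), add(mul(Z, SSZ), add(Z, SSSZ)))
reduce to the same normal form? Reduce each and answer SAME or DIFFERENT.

Term A:
  start: add(add(mul(SSZ, SSSZ), SSZ), Z)
  step 1: add(add(add(SSSZ, mul(SZ, SSSZ)), SSZ), Z)
  step 2: add(add(S(add(SSZ, mul(SZ, SSSZ))), SSZ), Z)
  step 3: add(S(add(add(SSZ, mul(SZ, SSSZ)), SSZ)), Z)
  step 4: S(add(add(add(SSZ, mul(SZ, SSSZ)), SSZ), Z))
  step 5: S(add(add(S(add(SZ, mul(SZ, SSSZ))), SSZ), Z))
  step 6: S(add(S(add(add(SZ, mul(SZ, SSSZ)), SSZ)), Z))
  step 7: S(S(add(add(add(SZ, mul(SZ, SSSZ)), SSZ), Z)))
  step 8: S(S(add(add(S(add(Z, mul(SZ, SSSZ))), SSZ), Z)))
  step 9: S(S(add(S(add(add(Z, mul(SZ, SSSZ)), SSZ)), Z)))
  step 10: S(S(S(add(add(add(Z, mul(SZ, SSSZ)), SSZ), Z))))
  step 11: S(S(S(add(add(mul(SZ, SSSZ), SSZ), Z))))
  step 12: S(S(S(add(add(add(SSSZ, mul(Z, SSSZ)), SSZ), Z))))
  step 13: S(S(S(add(add(S(add(SSZ, mul(Z, SSSZ))), SSZ), Z))))
  step 14: S(S(S(add(S(add(add(SSZ, mul(Z, SSSZ)), SSZ)), Z))))
  step 15: S(S(S(S(add(add(add(SSZ, mul(Z, SSSZ)), SSZ), Z)))))
  step 16: S(S(S(S(add(add(S(add(SZ, mul(Z, SSSZ))), SSZ), Z)))))
  step 17: S(S(S(S(add(S(add(add(SZ, mul(Z, SSSZ)), SSZ)), Z)))))
  step 18: S(S(S(S(S(add(add(add(SZ, mul(Z, SSSZ)), SSZ), Z))))))
  step 19: S(S(S(S(S(add(add(S(add(Z, mul(Z, SSSZ))), SSZ), Z))))))
  step 20: S(S(S(S(S(add(S(add(add(Z, mul(Z, SSSZ)), SSZ)), Z))))))
  step 21: S(S(S(S(S(S(add(add(add(Z, mul(Z, SSSZ)), SSZ), Z)))))))
  step 22: S(S(S(S(S(S(add(add(mul(Z, SSSZ), SSZ), Z)))))))
  step 23: S(S(S(S(S(S(add(add(Z, SSZ), Z)))))))
  step 24: S(S(S(S(S(S(add(SSZ, Z)))))))
  step 25: S(S(S(S(S(S(S(add(SZ, Z))))))))
  step 26: S(S(S(S(S(S(S(S(add(Z, Z)))))))))
  step 27: S^8(Z)

Term B:
  start: add(mul(mul(SZ, SZ), add(Z, SZ)), add(mul(Z, SSZ), add(Z, SSSZ)))
  step 1: add(mul(add(SZ, mul(Z, SZ)), add(Z, SZ)), add(mul(Z, SSZ), add(Z, SSSZ)))
  step 2: add(mul(S(add(Z, mul(Z, SZ))), add(Z, SZ)), add(mul(Z, SSZ), add(Z, SSSZ)))
  step 3: add(add(add(Z, SZ), mul(add(Z, mul(Z, SZ)), add(Z, SZ))), add(mul(Z, SSZ), add(Z, SSSZ)))
  step 4: add(add(SZ, mul(add(Z, mul(Z, SZ)), add(Z, SZ))), add(mul(Z, SSZ), add(Z, SSSZ)))
  step 5: add(S(add(Z, mul(add(Z, mul(Z, SZ)), add(Z, SZ)))), add(mul(Z, SSZ), add(Z, SSSZ)))
  step 6: S(add(add(Z, mul(add(Z, mul(Z, SZ)), add(Z, SZ))), add(mul(Z, SSZ), add(Z, SSSZ))))
  step 7: S(add(mul(add(Z, mul(Z, SZ)), add(Z, SZ)), add(mul(Z, SSZ), add(Z, SSSZ))))
  step 8: S(add(mul(mul(Z, SZ), add(Z, SZ)), add(mul(Z, SSZ), add(Z, SSSZ))))
  step 9: S(add(mul(Z, add(Z, SZ)), add(mul(Z, SSZ), add(Z, SSSZ))))
  step 10: S(add(Z, add(mul(Z, SSZ), add(Z, SSSZ))))
  step 11: S(add(mul(Z, SSZ), add(Z, SSSZ)))
  step 12: S(add(Z, add(Z, SSSZ)))
  step 13: S(add(Z, SSSZ))
  step 14: S^4(Z)

Answer: DIFFERENT — A ⇓ S^8(Z), B ⇓ S^4(Z)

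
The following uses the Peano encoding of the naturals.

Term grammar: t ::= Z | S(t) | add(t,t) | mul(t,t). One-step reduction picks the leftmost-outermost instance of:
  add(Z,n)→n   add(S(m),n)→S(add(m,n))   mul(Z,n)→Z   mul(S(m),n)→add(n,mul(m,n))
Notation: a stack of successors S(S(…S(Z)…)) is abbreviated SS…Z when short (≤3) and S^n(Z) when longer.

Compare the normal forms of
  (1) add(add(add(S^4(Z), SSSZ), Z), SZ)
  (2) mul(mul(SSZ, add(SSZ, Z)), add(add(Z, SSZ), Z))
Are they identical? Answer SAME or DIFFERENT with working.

Term A:
  start: add(add(add(S^4(Z), SSSZ), Z), SZ)
  step 1: add(add(S(add(SSSZ, SSSZ)), Z), SZ)
  step 2: add(S(add(add(SSSZ, SSSZ), Z)), SZ)
  step 3: S(add(add(add(SSSZ, SSSZ), Z), SZ))
  step 4: S(add(add(S(add(SSZ, SSSZ)), Z), SZ))
  step 5: S(add(S(add(add(SSZ, SSSZ), Z)), SZ))
  step 6: S(S(add(add(add(SSZ, SSSZ), Z), SZ)))
  step 7: S(S(add(add(S(add(SZ, SSSZ)), Z), SZ)))
  step 8: S(S(add(S(add(add(SZ, SSSZ), Z)), SZ)))
  step 9: S(S(S(add(add(add(SZ, SSSZ), Z), SZ))))
  step 10: S(S(S(add(add(S(add(Z, SSSZ)), Z), SZ))))
  step 11: S(S(S(add(S(add(add(Z, SSSZ), Z)), SZ))))
  step 12: S(S(S(S(add(add(add(Z, SSSZ), Z), SZ)))))
  step 13: S(S(S(S(add(add(SSSZ, Z), SZ)))))
  step 14: S(S(S(S(add(S(add(SSZ, Z)), SZ)))))
  step 15: S(S(S(S(S(add(add(SSZ, Z), SZ))))))
  step 16: S(S(S(S(S(add(S(add(SZ, Z)), SZ))))))
  step 17: S(S(S(S(S(S(add(add(SZ, Z), SZ)))))))
  step 18: S(S(S(S(S(S(add(S(add(Z, Z)), SZ)))))))
  step 19: S(S(S(S(S(S(S(add(add(Z, Z), SZ))))))))
  step 20: S(S(S(S(S(S(S(add(Z, SZ))))))))
  step 21: S^8(Z)

Term B:
  start: mul(mul(SSZ, add(SSZ, Z)), add(add(Z, SSZ), Z))
  step 1: mul(add(add(SSZ, Z), mul(SZ, add(SSZ, Z))), add(add(Z, SSZ), Z))
  step 2: mul(add(S(add(SZ, Z)), mul(SZ, add(SSZ, Z))), add(add(Z, SSZ), Z))
  step 3: mul(S(add(add(SZ, Z), mul(SZ, add(SSZ, Z)))), add(add(Z, SSZ), Z))
  step 4: add(add(add(Z, SSZ), Z), mul(add(add(SZ, Z), mul(SZ, add(SSZ, Z))), add(add(Z, SSZ), Z)))
  step 5: add(add(SSZ, Z), mul(add(add(SZ, Z), mul(SZ, add(SSZ, Z))), add(add(Z, SSZ), Z)))
  step 6: add(S(add(SZ, Z)), mul(add(add(SZ, Z), mul(SZ, add(SSZ, Z))), add(add(Z, SSZ), Z)))
  step 7: S(add(add(SZ, Z), mul(add(add(SZ, Z), mul(SZ, add(SSZ, Z))), add(add(Z, SSZ), Z))))
  step 8: S(add(S(add(Z, Z)), mul(add(add(SZ, Z), mul(SZ, add(SSZ, Z))), add(add(Z, SSZ), Z))))
  step 9: S(S(add(add(Z, Z), mul(add(add(SZ, Z), mul(SZ, add(SSZ, Z))), add(add(Z, SSZ), Z)))))
  step 10: S(S(add(Z, mul(add(add(SZ, Z), mul(SZ, add(SSZ, Z))), add(add(Z, SSZ), Z)))))
  step 11: S(S(mul(add(add(SZ, Z), mul(SZ, add(SSZ, Z))), add(add(Z, SSZ), Z))))
  step 12: S(S(mul(add(S(add(Z, Z)), mul(SZ, add(SSZ, Z))), add(add(Z, SSZ), Z))))
  step 13: S(S(mul(S(add(add(Z, Z), mul(SZ, add(SSZ, Z)))), add(add(Z, SSZ), Z))))
  step 14: S(S(add(add(add(Z, SSZ), Z), mul(add(add(Z, Z), mul(SZ, add(SSZ, Z))), add(add(Z, SSZ), Z)))))
  step 15: S(S(add(add(SSZ, Z), mul(add(add(Z, Z), mul(SZ, add(SSZ, Z))), add(add(Z, SSZ), Z)))))
  step 16: S(S(add(S(add(SZ, Z)), mul(add(add(Z, Z), mul(SZ, add(SSZ, Z))), add(add(Z, SSZ), Z)))))
  step 17: S(S(S(add(add(SZ, Z), mul(add(add(Z, Z), mul(SZ, add(SSZ, Z))), add(add(Z, SSZ), Z))))))
  step 18: S(S(S(add(S(add(Z, Z)), mul(add(add(Z, Z), mul(SZ, add(SSZ, Z))), add(add(Z, SSZ), Z))))))
  step 19: S(S(S(S(add(add(Z, Z), mul(add(add(Z, Z), mul(SZ, add(SSZ, Z))), add(add(Z, SSZ), Z)))))))
  step 20: S(S(S(S(add(Z, mul(add(add(Z, Z), mul(SZ, add(SSZ, Z))), add(add(Z, SSZ), Z)))))))
  step 21: S(S(S(S(mul(add(add(Z, Z), mul(SZ, add(SSZ, Z))), add(add(Z, SSZ), Z))))))
  step 22: S(S(S(S(mul(add(Z, mul(SZ, add(SSZ, Z))), add(add(Z, SSZ), Z))))))
  step 23: S(S(S(S(mul(mul(SZ, add(SSZ, Z)), add(add(Z, SSZ), Z))))))
  step 24: S(S(S(S(mul(add(add(SSZ, Z), mul(Z, add(SSZ, Z))), add(add(Z, SSZ), Z))))))
  step 25: S(S(S(S(mul(add(S(add(SZ, Z)), mul(Z, add(SSZ, Z))), add(add(Z, SSZ), Z))))))
  step 26: S(S(S(S(mul(S(add(add(SZ, Z), mul(Z, add(SSZ, Z)))), add(add(Z, SSZ), Z))))))
  step 27: S(S(S(S(add(add(add(Z, SSZ), Z), mul(add(add(SZ, Z), mul(Z, add(SSZ, Z))), add(add(Z, SSZ), Z)))))))
  step 28: S(S(S(S(add(add(SSZ, Z), mul(add(add(SZ, Z), mul(Z, add(SSZ, Z))), add(add(Z, SSZ), Z)))))))
  step 29: S(S(S(S(add(S(add(SZ, Z)), mul(add(add(SZ, Z), mul(Z, add(SSZ, Z))), add(add(Z, SSZ), Z)))))))
  step 30: S(S(S(S(S(add(add(SZ, Z), mul(add(add(SZ, Z), mul(Z, add(SSZ, Z))), add(add(Z, SSZ), Z))))))))
  step 31: S(S(S(S(S(add(S(add(Z, Z)), mul(add(add(SZ, Z), mul(Z, add(SSZ, Z))), add(add(Z, SSZ), Z))))))))
  step 32: S(S(S(S(S(S(add(add(Z, Z), mul(add(add(SZ, Z), mul(Z, add(SSZ, Z))), add(add(Z, SSZ), Z)))))))))
  step 33: S(S(S(S(S(S(add(Z, mul(add(add(SZ, Z), mul(Z, add(SSZ, Z))), add(add(Z, SSZ), Z)))))))))
  step 34: S(S(S(S(S(S(mul(add(add(SZ, Z), mul(Z, add(SSZ, Z))), add(add(Z, SSZ), Z))))))))
  step 35: S(S(S(S(S(S(mul(add(S(add(Z, Z)), mul(Z, add(SSZ, Z))), add(add(Z, SSZ), Z))))))))
  step 36: S(S(S(S(S(S(mul(S(add(add(Z, Z), mul(Z, add(SSZ, Z)))), add(add(Z, SSZ), Z))))))))
  step 37: S(S(S(S(S(S(add(add(add(Z, SSZ), Z), mul(add(add(Z, Z), mul(Z, add(SSZ, Z))), add(add(Z, SSZ), Z)))))))))
  step 38: S(S(S(S(S(S(add(add(SSZ, Z), mul(add(add(Z, Z), mul(Z, add(SSZ, Z))), add(add(Z, SSZ), Z)))))))))
  step 39: S(S(S(S(S(S(add(S(add(SZ, Z)), mul(add(add(Z, Z), mul(Z, add(SSZ, Z))), add(add(Z, SSZ), Z)))))))))
  step 40: S(S(S(S(S(S(S(add(add(SZ, Z), mul(add(add(Z, Z), mul(Z, add(SSZ, Z))), add(add(Z, SSZ), Z))))))))))
  step 41: S(S(S(S(S(S(S(add(S(add(Z, Z)), mul(add(add(Z, Z), mul(Z, add(SSZ, Z))), add(add(Z, SSZ), Z))))))))))
  step 42: S(S(S(S(S(S(S(S(add(add(Z, Z), mul(add(add(Z, Z), mul(Z, add(SSZ, Z))), add(add(Z, SSZ), Z)))))))))))
  step 43: S(S(S(S(S(S(S(S(add(Z, mul(add(add(Z, Z), mul(Z, add(SSZ, Z))), add(add(Z, SSZ), Z)))))))))))
  step 44: S(S(S(S(S(S(S(S(mul(add(add(Z, Z), mul(Z, add(SSZ, Z))), add(add(Z, SSZ), Z))))))))))
  step 45: S(S(S(S(S(S(S(S(mul(add(Z, mul(Z, add(SSZ, Z))), add(add(Z, SSZ), Z))))))))))
  step 46: S(S(S(S(S(S(S(S(mul(mul(Z, add(SSZ, Z)), add(add(Z, SSZ), Z))))))))))
  step 47: S(S(S(S(S(S(S(S(mul(Z, add(add(Z, SSZ), Z))))))))))
  step 48: S^8(Z)

Answer: SAME — A ⇓ S^8(Z), B ⇓ S^8(Z)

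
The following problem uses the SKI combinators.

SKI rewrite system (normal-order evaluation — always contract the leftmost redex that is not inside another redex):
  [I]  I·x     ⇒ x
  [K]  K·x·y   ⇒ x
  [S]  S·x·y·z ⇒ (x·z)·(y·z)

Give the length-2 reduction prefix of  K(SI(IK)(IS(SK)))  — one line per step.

  start: K(SI(IK)(IS(SK)))
  step 1: K(I(IS(SK))(IK(IS(SK))))
  step 2: K(IS(SK)(IK(IS(SK))))

Answer: after 2 steps: K(IS(SK)(IK(IS(SK))))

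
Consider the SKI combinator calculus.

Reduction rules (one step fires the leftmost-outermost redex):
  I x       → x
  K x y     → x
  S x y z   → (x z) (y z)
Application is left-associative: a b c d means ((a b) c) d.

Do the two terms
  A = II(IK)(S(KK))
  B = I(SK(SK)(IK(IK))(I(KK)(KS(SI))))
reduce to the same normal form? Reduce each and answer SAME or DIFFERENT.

Answer: DIFFERENT — A ⇓ K(S(KK)), B ⇓ K

Working:
Term A:
  start: II(IK)(S(KK))
  →1  I(IK)(S(KK))
  →2  IK(S(KK))
  →3  K(S(KK))

Term B:
  start: I(SK(SK)(IK(IK))(I(KK)(KS(SI))))
  →1  SK(SK)(IK(IK))(I(KK)(KS(SI)))
  →2  K(IK(IK))(SK(IK(IK)))(I(KK)(KS(SI)))
  →3  IK(IK)(I(KK)(KS(SI)))
  →4  K(IK)(I(KK)(KS(SI)))
  →5  IK
  →6  K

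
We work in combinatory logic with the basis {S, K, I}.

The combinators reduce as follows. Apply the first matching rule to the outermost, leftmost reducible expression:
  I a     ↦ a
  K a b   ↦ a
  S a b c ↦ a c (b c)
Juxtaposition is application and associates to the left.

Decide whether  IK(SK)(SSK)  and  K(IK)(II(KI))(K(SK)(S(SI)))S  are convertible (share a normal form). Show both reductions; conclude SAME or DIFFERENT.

Answer: SAME — A ⇓ SK, B ⇓ SK

Reduction:
Term A:
  start: IK(SK)(SSK)
  [1] K(SK)(SSK)
  [2] SK

Term B:
  start: K(IK)(II(KI))(K(SK)(S(SI)))S
  [1] IK(K(SK)(S(SI)))S
  [2] K(K(SK)(S(SI)))S
  [3] K(SK)(S(SI))
  [4] SK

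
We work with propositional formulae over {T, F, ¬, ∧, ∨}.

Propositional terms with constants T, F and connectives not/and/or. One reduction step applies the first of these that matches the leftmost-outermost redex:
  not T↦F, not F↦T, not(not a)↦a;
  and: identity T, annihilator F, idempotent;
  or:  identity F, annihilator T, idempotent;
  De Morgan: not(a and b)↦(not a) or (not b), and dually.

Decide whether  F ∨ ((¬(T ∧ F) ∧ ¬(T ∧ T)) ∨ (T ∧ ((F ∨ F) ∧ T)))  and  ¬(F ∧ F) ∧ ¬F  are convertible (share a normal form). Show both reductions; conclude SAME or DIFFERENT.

Answer: DIFFERENT — A ⇓ F, B ⇓ T

Working:
Term A:
  start: F ∨ ((¬(T ∧ F) ∧ ¬(T ∧ T)) ∨ (T ∧ ((F ∨ F) ∧ T)))
  [1] (¬(T ∧ F) ∧ ¬(T ∧ T)) ∨ (T ∧ ((F ∨ F) ∧ T))
  [2] ((¬T ∨ ¬F) ∧ ¬(T ∧ T)) ∨ (T ∧ ((F ∨ F) ∧ T))
  [3] ((F ∨ ¬F) ∧ ¬(T ∧ T)) ∨ (T ∧ ((F ∨ F) ∧ T))
  [4] (¬F ∧ ¬(T ∧ T)) ∨ (T ∧ ((F ∨ F) ∧ T))
  [5] (T ∧ ¬(T ∧ T)) ∨ (T ∧ ((F ∨ F) ∧ T))
  [6] ¬(T ∧ T) ∨ (T ∧ ((F ∨ F) ∧ T))
  [7] (¬T ∨ ¬T) ∨ (T ∧ ((F ∨ F) ∧ T))
  [8] ¬T ∨ (T ∧ ((F ∨ F) ∧ T))
  [9] F ∨ (T ∧ ((F ∨ F) ∧ T))
  [10] T ∧ ((F ∨ F) ∧ T)
  [11] (F ∨ F) ∧ T
  [12] F ∨ F
  [13] F

Term B:
  start: ¬(F ∧ F) ∧ ¬F
  [1] (¬F ∨ ¬F) ∧ ¬F
  [2] ¬F ∧ ¬F
  [3] ¬F
  [4] T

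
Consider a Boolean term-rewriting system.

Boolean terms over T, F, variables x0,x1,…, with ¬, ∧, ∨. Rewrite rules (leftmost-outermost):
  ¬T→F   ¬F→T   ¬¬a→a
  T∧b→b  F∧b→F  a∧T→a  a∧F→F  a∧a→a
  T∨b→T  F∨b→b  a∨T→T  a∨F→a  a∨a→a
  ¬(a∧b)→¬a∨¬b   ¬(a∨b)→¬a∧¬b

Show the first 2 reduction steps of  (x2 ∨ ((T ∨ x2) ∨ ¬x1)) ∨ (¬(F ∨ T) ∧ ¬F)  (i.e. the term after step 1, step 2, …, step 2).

  start: (x2 ∨ ((T ∨ x2) ∨ ¬x1)) ∨ (¬(F ∨ T) ∧ ¬F)
  →1  (x2 ∨ (T ∨ ¬x1)) ∨ (¬(F ∨ T) ∧ ¬F)
  →2  (x2 ∨ T) ∨ (¬(F ∨ T) ∧ ¬F)

Answer: after 2 steps: (x2 ∨ T) ∨ (¬(F ∨ T) ∧ ¬F)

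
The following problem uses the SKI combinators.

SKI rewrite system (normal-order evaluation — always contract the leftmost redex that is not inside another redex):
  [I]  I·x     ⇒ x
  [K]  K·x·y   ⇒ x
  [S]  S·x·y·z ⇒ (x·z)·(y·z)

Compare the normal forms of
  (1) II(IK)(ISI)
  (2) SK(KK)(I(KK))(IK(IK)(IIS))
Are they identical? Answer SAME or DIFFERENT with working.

Answer: DIFFERENT — A ⇓ K(SI), B ⇓ K

Reduction:
Term A:
  start: II(IK)(ISI)
  →1  I(IK)(ISI)
  →2  IK(ISI)
  →3  K(ISI)
  →4  K(SI)

Term B:
  start: SK(KK)(I(KK))(IK(IK)(IIS))
  →1  K(I(KK))(KK(I(KK)))(IK(IK)(IIS))
  →2  I(KK)(IK(IK)(IIS))
  →3  KK(IK(IK)(IIS))
  →4  K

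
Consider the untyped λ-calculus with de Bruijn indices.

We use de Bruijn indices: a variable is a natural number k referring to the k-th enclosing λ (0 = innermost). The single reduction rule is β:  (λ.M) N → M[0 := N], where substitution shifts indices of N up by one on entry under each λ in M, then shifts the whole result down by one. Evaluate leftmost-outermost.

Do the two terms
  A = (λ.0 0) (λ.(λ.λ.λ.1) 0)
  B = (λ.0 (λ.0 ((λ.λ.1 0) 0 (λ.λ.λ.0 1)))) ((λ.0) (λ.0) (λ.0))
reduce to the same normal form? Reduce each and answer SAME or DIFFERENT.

Term A:
  start: (λ.0 0) (λ.(λ.λ.λ.1) 0)
  step 1: (λ.(λ.λ.λ.1) 0) (λ.(λ.λ.λ.1) 0)
  step 2: (λ.λ.λ.1) (λ.(λ.λ.λ.1) 0)
  step 3: λ.λ.1

Term B:
  start: (λ.0 (λ.0 ((λ.λ.1 0) 0 (λ.λ.λ.0 1)))) ((λ.0) (λ.0) (λ.0))
  step 1: (λ.0) (λ.0) (λ.0) (λ.0 ((λ.λ.1 0) 0 (λ.λ.λ.0 1)))
  step 2: (λ.0) (λ.0) (λ.0 ((λ.λ.1 0) 0 (λ.λ.λ.0 1)))
  step 3: (λ.0) (λ.0 ((λ.λ.1 0) 0 (λ.λ.λ.0 1)))
  step 4: λ.0 ((λ.λ.1 0) 0 (λ.λ.λ.0 1))
  step 5: λ.0 ((λ.1 0) (λ.λ.λ.0 1))
  step 6: λ.0 (0 (λ.λ.λ.0 1))

Answer: DIFFERENT — A ⇓ λ.λ.1, B ⇓ λ.0 (0 (λ.λ.λ.0 1))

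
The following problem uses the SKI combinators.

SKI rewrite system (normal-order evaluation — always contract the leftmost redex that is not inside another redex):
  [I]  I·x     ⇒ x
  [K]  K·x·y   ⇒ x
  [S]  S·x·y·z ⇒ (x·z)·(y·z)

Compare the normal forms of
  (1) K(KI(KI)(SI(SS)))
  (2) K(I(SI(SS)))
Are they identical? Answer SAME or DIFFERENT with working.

Answer: SAME — A ⇓ K(SI(SS)), B ⇓ K(SI(SS))

Working:
Term A:
  start: K(KI(KI)(SI(SS)))
  step 1: K(I(SI(SS)))
  step 2: K(SI(SS))

Term B:
  start: K(I(SI(SS)))
  step 1: K(SI(SS))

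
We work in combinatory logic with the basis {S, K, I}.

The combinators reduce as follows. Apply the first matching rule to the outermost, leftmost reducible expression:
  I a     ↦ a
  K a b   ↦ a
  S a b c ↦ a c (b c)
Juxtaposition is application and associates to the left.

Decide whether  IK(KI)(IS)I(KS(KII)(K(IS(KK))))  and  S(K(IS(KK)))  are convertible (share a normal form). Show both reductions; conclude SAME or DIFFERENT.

Term A:
  start: IK(KI)(IS)I(KS(KII)(K(IS(KK))))
  step 1: K(KI)(IS)I(KS(KII)(K(IS(KK))))
  step 2: KII(KS(KII)(K(IS(KK))))
  step 3: I(KS(KII)(K(IS(KK))))
  step 4: KS(KII)(K(IS(KK)))
  step 5: S(K(IS(KK)))
  step 6: S(K(S(KK)))

Term B:
  start: S(K(IS(KK)))
  step 1: S(K(S(KK)))

Answer: SAME — A ⇓ S(K(S(KK))), B ⇓ S(K(S(KK)))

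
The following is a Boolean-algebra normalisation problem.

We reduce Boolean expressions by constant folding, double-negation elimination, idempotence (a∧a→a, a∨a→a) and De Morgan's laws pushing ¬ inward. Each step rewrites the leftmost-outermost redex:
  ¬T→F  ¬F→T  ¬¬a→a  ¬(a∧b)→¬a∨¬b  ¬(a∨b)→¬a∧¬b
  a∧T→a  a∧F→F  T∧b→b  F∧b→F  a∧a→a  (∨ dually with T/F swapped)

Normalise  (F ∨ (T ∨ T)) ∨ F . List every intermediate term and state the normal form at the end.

Answer: normal form = T  (in 3 steps)

Working:
  start: (F ∨ (T ∨ T)) ∨ F
  [1] F ∨ (T ∨ T)
  [2] T ∨ T
  [3] T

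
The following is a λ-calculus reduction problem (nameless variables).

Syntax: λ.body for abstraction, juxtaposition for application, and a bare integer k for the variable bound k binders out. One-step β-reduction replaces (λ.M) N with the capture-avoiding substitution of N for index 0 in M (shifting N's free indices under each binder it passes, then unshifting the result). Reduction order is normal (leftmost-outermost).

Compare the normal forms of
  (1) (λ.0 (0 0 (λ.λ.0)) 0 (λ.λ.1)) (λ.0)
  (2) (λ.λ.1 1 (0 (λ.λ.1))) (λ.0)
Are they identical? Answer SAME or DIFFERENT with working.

Answer: DIFFERENT — A ⇓ λ.λ.1, B ⇓ λ.0 (λ.λ.1)

Derivation:
Term A:
  start: (λ.0 (0 0 (λ.λ.0)) 0 (λ.λ.1)) (λ.0)
  →1  (λ.0) ((λ.0) (λ.0) (λ.λ.0)) (λ.0) (λ.λ.1)
  →2  (λ.0) (λ.0) (λ.λ.0) (λ.0) (λ.λ.1)
  →3  (λ.0) (λ.λ.0) (λ.0) (λ.λ.1)
  →4  (λ.λ.0) (λ.0) (λ.λ.1)
  →5  (λ.0) (λ.λ.1)
  →6  λ.λ.1

Term B:
  start: (λ.λ.1 1 (0 (λ.λ.1))) (λ.0)
  →1  λ.(λ.0) (λ.0) (0 (λ.λ.1))
  →2  λ.(λ.0) (0 (λ.λ.1))
  →3  λ.0 (λ.λ.1)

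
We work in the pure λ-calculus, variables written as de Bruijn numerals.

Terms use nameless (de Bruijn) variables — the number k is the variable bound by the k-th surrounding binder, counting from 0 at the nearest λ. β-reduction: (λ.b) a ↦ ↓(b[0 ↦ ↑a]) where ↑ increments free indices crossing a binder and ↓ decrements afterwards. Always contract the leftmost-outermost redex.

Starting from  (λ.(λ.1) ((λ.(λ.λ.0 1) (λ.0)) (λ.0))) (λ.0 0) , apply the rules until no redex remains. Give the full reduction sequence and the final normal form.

  start: (λ.(λ.1) ((λ.(λ.λ.0 1) (λ.0)) (λ.0))) (λ.0 0)
  [1] (λ.λ.0 0) ((λ.(λ.λ.0 1) (λ.0)) (λ.0))
  [2] λ.0 0

Answer: normal form = λ.0 0  (in 2 steps)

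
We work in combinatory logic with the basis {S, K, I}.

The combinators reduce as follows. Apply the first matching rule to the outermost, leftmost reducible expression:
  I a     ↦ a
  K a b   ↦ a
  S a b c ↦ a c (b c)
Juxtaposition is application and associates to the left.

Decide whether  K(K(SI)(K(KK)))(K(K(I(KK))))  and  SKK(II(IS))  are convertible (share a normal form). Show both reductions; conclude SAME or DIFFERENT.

Answer: DIFFERENT — A ⇓ SI, B ⇓ S

Working:
Term A:
  start: K(K(SI)(K(KK)))(K(K(I(KK))))
  step 1: K(SI)(K(KK))
  step 2: SI

Term B:
  start: SKK(II(IS))
  step 1: K(II(IS))(K(II(IS)))
  step 2: II(IS)
  step 3: I(IS)
  step 4: IS
  step 5: S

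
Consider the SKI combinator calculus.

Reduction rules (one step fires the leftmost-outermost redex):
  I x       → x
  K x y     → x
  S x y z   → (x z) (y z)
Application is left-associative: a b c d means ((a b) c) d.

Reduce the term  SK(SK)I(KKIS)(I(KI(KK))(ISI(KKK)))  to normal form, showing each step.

  start: SK(SK)I(KKIS)(I(KI(KK))(ISI(KKK)))
  [1] KI(SKI)(KKIS)(I(KI(KK))(ISI(KKK)))
  [2] I(KKIS)(I(KI(KK))(ISI(KKK)))
  [3] KKIS(I(KI(KK))(ISI(KKK)))
  [4] KS(I(KI(KK))(ISI(KKK)))
  [5] S

Answer: normal form = S  (in 5 steps)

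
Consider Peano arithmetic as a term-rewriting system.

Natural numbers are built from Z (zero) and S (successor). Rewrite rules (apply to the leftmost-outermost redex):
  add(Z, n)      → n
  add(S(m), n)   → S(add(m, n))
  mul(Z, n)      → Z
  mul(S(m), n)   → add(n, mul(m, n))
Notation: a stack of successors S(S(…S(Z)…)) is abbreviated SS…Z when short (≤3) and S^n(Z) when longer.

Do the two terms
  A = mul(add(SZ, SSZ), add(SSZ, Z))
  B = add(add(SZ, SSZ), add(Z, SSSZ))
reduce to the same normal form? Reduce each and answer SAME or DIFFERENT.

Term A:
  start: mul(add(SZ, SSZ), add(SSZ, Z))
  step 1: mul(S(add(Z, SSZ)), add(SSZ, Z))
  step 2: add(add(SSZ, Z), mul(add(Z, SSZ), add(SSZ, Z)))
  step 3: add(S(add(SZ, Z)), mul(add(Z, SSZ), add(SSZ, Z)))
  step 4: S(add(add(SZ, Z), mul(add(Z, SSZ), add(SSZ, Z))))
  step 5: S(add(S(add(Z, Z)), mul(add(Z, SSZ), add(SSZ, Z))))
  step 6: S(S(add(add(Z, Z), mul(add(Z, SSZ), add(SSZ, Z)))))
  step 7: S(S(add(Z, mul(add(Z, SSZ), add(SSZ, Z)))))
  step 8: S(S(mul(add(Z, SSZ), add(SSZ, Z))))
  step 9: S(S(mul(SSZ, add(SSZ, Z))))
  step 10: S(S(add(add(SSZ, Z), mul(SZ, add(SSZ, Z)))))
  step 11: S(S(add(S(add(SZ, Z)), mul(SZ, add(SSZ, Z)))))
  step 12: S(S(S(add(add(SZ, Z), mul(SZ, add(SSZ, Z))))))
  step 13: S(S(S(add(S(add(Z, Z)), mul(SZ, add(SSZ, Z))))))
  step 14: S(S(S(S(add(add(Z, Z), mul(SZ, add(SSZ, Z)))))))
  step 15: S(S(S(S(add(Z, mul(SZ, add(SSZ, Z)))))))
  step 16: S(S(S(S(mul(SZ, add(SSZ, Z))))))
  step 17: S(S(S(S(add(add(SSZ, Z), mul(Z, add(SSZ, Z)))))))
  step 18: S(S(S(S(add(S(add(SZ, Z)), mul(Z, add(SSZ, Z)))))))
  step 19: S(S(S(S(S(add(add(SZ, Z), mul(Z, add(SSZ, Z))))))))
  step 20: S(S(S(S(S(add(S(add(Z, Z)), mul(Z, add(SSZ, Z))))))))
  step 21: S(S(S(S(S(S(add(add(Z, Z), mul(Z, add(SSZ, Z)))))))))
  step 22: S(S(S(S(S(S(add(Z, mul(Z, add(SSZ, Z)))))))))
  step 23: S(S(S(S(S(S(mul(Z, add(SSZ, Z))))))))
  step 24: S^6(Z)

Term B:
  start: add(add(SZ, SSZ), add(Z, SSSZ))
  step 1: add(S(add(Z, SSZ)), add(Z, SSSZ))
  step 2: S(add(add(Z, SSZ), add(Z, SSSZ)))
  step 3: S(add(SSZ, add(Z, SSSZ)))
  step 4: S(S(add(SZ, add(Z, SSSZ))))
  step 5: S(S(S(add(Z, add(Z, SSSZ)))))
  step 6: S(S(S(add(Z, SSSZ))))
  step 7: S^6(Z)

Answer: SAME — A ⇓ S^6(Z), B ⇓ S^6(Z)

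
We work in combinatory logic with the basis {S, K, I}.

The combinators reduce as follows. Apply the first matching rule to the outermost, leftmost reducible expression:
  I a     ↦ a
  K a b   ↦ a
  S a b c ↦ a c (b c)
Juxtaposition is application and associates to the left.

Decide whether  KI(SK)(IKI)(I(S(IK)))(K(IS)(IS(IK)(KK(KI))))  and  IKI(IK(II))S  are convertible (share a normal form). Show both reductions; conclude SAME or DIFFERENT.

Term A:
  start: KI(SK)(IKI)(I(S(IK)))(K(IS)(IS(IK)(KK(KI))))
  →1  I(IKI)(I(S(IK)))(K(IS)(IS(IK)(KK(KI))))
  →2  IKI(I(S(IK)))(K(IS)(IS(IK)(KK(KI))))
  →3  KI(I(S(IK)))(K(IS)(IS(IK)(KK(KI))))
  →4  I(K(IS)(IS(IK)(KK(KI))))
  →5  K(IS)(IS(IK)(KK(KI)))
  →6  IS
  →7  S

Term B:
  start: IKI(IK(II))S
  →1  KI(IK(II))S
  →2  IS
  →3  S

Answer: SAME — A ⇓ S, B ⇓ S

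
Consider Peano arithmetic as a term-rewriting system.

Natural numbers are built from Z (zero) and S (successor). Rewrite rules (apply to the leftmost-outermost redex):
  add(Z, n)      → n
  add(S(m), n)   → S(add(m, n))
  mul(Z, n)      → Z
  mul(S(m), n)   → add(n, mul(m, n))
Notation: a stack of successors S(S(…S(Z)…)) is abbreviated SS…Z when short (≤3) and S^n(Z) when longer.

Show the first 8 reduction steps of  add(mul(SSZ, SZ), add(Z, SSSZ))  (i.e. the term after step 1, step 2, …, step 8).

  start: add(mul(SSZ, SZ), add(Z, SSSZ))
  →1  add(add(SZ, mul(SZ, SZ)), add(Z, SSSZ))
  →2  add(S(add(Z, mul(SZ, SZ))), add(Z, SSSZ))
  →3  S(add(add(Z, mul(SZ, SZ)), add(Z, SSSZ)))
  →4  S(add(mul(SZ, SZ), add(Z, SSSZ)))
  →5  S(add(add(SZ, mul(Z, SZ)), add(Z, SSSZ)))
  →6  S(add(S(add(Z, mul(Z, SZ))), add(Z, SSSZ)))
  →7  S(S(add(add(Z, mul(Z, SZ)), add(Z, SSSZ))))
  →8  S(S(add(mul(Z, SZ), add(Z, SSSZ))))

Answer: after 8 steps: S(S(add(mul(Z, SZ), add(Z, SSSZ))))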